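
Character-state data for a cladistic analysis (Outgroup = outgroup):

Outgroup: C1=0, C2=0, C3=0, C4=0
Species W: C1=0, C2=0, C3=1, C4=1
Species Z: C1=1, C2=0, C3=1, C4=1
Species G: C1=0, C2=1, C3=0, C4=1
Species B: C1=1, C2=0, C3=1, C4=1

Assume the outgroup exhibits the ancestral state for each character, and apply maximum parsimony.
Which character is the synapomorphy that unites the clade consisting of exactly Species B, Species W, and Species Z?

The outgroup has state '0' for every character, so '1' is the derived state throughout.
C1 (derived state '1') is shared by Species B and Species Z — a synapomorphy uniting that clade.
C2 (derived state '1') is unique to Species G (autapomorphy; uninformative for grouping).
C3: derived state '1' in Species B, Species W, and Species Z only — synapomorphy for {Species B, Species W, Species Z}.
C4 (derived state '1') is shared by all ingroup taxa — unites the whole ingroup.
Most parsimonious ingroup topology: ((Species W,(Species Z,Species B)),Species G).
The clade {Species B, Species W, Species Z} is supported by C3: its derived state '1' occurs in exactly those taxa and in no other taxon (including the outgroup).

C3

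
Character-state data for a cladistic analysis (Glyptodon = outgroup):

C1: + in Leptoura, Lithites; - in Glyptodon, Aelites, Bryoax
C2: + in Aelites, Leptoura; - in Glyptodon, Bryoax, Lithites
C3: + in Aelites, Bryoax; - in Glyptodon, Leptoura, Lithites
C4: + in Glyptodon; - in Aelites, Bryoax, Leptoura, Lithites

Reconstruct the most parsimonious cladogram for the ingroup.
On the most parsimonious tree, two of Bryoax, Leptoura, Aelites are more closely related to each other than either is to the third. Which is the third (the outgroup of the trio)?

Leptoura

Character polarity is set by the outgroup: the derived state is whichever differs from the outgroup's state, so for C4 the derived state is '-', and for the remaining characters it is '+'.
C1: derived state '+' in Leptoura and Lithites only — synapomorphy for {Leptoura, Lithites}.
C2 groups Aelites and Leptoura, which is incompatible with the clades supported by the remaining characters; treating it as convergent (homoplasy) costs fewer steps than any alternative tree.
C3 (derived state '+') is shared by Aelites and Bryoax — a synapomorphy uniting that clade.
All ingroup taxa share the derived state '-' for C4; it defines the ingroup but does not resolve relationships within it.
Most parsimonious ingroup topology: ((Aelites,Bryoax),(Leptoura,Lithites)).
Bryoax and Aelites share a more recent common ancestor with each other than either does with Leptoura, so Leptoura is the least closely related of the three.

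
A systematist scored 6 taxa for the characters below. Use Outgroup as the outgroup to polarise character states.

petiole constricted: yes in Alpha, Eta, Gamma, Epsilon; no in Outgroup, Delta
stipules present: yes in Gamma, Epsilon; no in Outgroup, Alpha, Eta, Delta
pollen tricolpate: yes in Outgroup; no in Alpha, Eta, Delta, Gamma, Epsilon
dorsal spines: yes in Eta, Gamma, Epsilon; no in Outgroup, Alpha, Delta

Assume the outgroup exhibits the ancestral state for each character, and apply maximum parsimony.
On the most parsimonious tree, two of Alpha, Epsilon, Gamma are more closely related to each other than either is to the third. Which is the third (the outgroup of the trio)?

Character polarity is set by the outgroup: the derived state is whichever differs from the outgroup's state, so for pollen tricolpate the derived state is 'no', and for the remaining characters it is 'yes'.
petiole constricted: derived state 'yes' in Alpha, Epsilon, Eta, and Gamma only — synapomorphy for {Alpha, Epsilon, Eta, Gamma}.
stipules present (derived state 'yes') is shared by Epsilon and Gamma — a synapomorphy uniting that clade.
pollen tricolpate (derived state 'no') is shared by all ingroup taxa — unites the whole ingroup.
dorsal spines: derived state 'yes' in Epsilon, Eta, and Gamma only — synapomorphy for {Epsilon, Eta, Gamma}.
Most parsimonious ingroup topology: ((Alpha,(Eta,(Gamma,Epsilon))),Delta).
Gamma and Epsilon share a more recent common ancestor with each other than either does with Alpha, so Alpha is the least closely related of the three.

Alpha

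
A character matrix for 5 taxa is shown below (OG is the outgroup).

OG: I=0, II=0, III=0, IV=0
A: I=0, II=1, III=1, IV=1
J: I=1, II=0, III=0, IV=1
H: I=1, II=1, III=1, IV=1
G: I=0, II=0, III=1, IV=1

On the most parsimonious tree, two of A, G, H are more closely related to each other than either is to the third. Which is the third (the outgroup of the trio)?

The outgroup has state '0' for every character, so '1' is the derived state throughout.
I (state '1') occurs in H and J but conflicts with the nesting implied by the other characters — most parsimoniously interpreted as homoplasy.
II: derived state '1' in A and H only — synapomorphy for {A, H}.
III (derived state '1') is shared by A, G, and H — a synapomorphy uniting that clade.
IV (derived state '1') is shared by all ingroup taxa — unites the whole ingroup.
Most parsimonious ingroup topology: (((A,H),G),J).
A and H share a more recent common ancestor with each other than either does with G, so G is the least closely related of the three.

G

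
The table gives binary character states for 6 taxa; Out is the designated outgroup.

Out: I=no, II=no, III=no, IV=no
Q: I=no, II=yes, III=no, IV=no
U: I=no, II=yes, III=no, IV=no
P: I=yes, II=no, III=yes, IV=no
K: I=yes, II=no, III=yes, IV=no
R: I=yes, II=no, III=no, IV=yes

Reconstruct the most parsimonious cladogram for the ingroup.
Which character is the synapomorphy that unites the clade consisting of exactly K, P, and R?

I

The outgroup has state 'no' for every character, so 'yes' is the derived state throughout.
I (derived state 'yes') is shared by K, P, and R — a synapomorphy uniting that clade.
II (derived state 'yes') is shared by Q and U — a synapomorphy uniting that clade.
III: derived state 'yes' in K and P only — synapomorphy for {K, P}.
IV (derived state 'yes') is unique to R (autapomorphy; uninformative for grouping).
Most parsimonious ingroup topology: ((Q,U),((P,K),R)).
The clade {K, P, R} is supported by I: its derived state 'yes' occurs in exactly those taxa and in no other taxon (including the outgroup).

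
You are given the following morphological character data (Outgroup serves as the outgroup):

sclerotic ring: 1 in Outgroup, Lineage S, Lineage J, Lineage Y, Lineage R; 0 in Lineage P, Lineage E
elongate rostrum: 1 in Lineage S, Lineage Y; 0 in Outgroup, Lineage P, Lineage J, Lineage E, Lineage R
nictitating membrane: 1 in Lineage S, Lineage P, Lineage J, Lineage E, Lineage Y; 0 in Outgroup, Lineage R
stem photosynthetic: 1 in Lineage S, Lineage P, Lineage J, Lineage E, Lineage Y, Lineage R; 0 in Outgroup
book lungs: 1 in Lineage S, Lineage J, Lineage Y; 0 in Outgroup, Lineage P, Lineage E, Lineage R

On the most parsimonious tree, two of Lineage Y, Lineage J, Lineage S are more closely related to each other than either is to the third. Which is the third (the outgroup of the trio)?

Lineage J

Character polarity is set by the outgroup: the derived state is whichever differs from the outgroup's state, so for sclerotic ring the derived state is '0', and for the remaining characters it is '1'.
Only Lineage E and Lineage P show the derived state '0' for sclerotic ring, supporting them as a clade.
elongate rostrum (derived state '1') is shared by Lineage S and Lineage Y — a synapomorphy uniting that clade.
nictitating membrane (derived state '1') is shared by Lineage E, Lineage J, Lineage P, Lineage S, and Lineage Y — a synapomorphy uniting that clade.
stem photosynthetic (derived state '1') is shared by all ingroup taxa — unites the whole ingroup.
Only Lineage J, Lineage S, and Lineage Y show the derived state '1' for book lungs, supporting them as a clade.
Most parsimonious ingroup topology: ((((Lineage S,Lineage Y),Lineage J),(Lineage P,Lineage E)),Lineage R).
Lineage Y and Lineage S share a more recent common ancestor with each other than either does with Lineage J, so Lineage J is the least closely related of the three.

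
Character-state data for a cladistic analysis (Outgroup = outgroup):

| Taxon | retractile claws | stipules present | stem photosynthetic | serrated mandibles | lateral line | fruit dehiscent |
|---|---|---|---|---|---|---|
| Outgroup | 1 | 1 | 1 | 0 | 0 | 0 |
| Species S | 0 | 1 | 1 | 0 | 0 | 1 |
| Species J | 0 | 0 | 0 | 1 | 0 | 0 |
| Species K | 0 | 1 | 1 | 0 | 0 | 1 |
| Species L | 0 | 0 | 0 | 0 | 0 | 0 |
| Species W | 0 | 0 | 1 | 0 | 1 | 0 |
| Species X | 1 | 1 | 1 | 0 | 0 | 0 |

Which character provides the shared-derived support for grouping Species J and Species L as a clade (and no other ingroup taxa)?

Character polarity is set by the outgroup: the derived state is whichever differs from the outgroup's state, so for retractile claws, stipules present, stem photosynthetic the derived state is '0', and for the remaining characters it is '1'.
retractile claws: derived state '0' in Species J, Species K, Species L, Species S, and Species W only — synapomorphy for {Species J, Species K, Species L, Species S, Species W}.
Only Species J, Species L, and Species W show the derived state '0' for stipules present, supporting them as a clade.
stem photosynthetic (derived state '0') is shared by Species J and Species L — a synapomorphy uniting that clade.
serrated mandibles: derived state '1' in Species J only — an autapomorphy, so it tells us nothing about relationships among taxa.
lateral line (derived state '1') is unique to Species W (autapomorphy; uninformative for grouping).
fruit dehiscent: derived state '1' in Species K and Species S only — synapomorphy for {Species K, Species S}.
Most parsimonious ingroup topology: (((Species S,Species K),((Species J,Species L),Species W)),Species X).
The clade {Species J, Species L} is supported by stem photosynthetic: its derived state '0' occurs in exactly those taxa and in no other taxon (including the outgroup).

stem photosynthetic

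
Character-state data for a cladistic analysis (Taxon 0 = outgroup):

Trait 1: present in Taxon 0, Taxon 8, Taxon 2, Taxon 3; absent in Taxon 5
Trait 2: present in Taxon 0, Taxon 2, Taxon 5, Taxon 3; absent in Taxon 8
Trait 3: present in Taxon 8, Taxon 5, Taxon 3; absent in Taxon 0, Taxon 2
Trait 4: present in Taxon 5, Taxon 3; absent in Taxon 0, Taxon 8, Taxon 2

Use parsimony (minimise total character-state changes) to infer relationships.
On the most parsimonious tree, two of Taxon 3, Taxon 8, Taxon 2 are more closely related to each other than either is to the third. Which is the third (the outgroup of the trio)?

Taxon 2

Character polarity is set by the outgroup: the derived state is whichever differs from the outgroup's state, so for Trait 1, Trait 2 the derived state is 'absent', and for the remaining characters it is 'present'.
Trait 1 (derived state 'absent') is unique to Taxon 5 (autapomorphy; uninformative for grouping).
Trait 2: derived state 'absent' in Taxon 8 only — an autapomorphy, so it tells us nothing about relationships among taxa.
Trait 3 (derived state 'present') is shared by Taxon 3, Taxon 5, and Taxon 8 — a synapomorphy uniting that clade.
Only Taxon 3 and Taxon 5 show the derived state 'present' for Trait 4, supporting them as a clade.
Most parsimonious ingroup topology: ((Taxon 8,(Taxon 5,Taxon 3)),Taxon 2).
Taxon 8 and Taxon 3 share a more recent common ancestor with each other than either does with Taxon 2, so Taxon 2 is the least closely related of the three.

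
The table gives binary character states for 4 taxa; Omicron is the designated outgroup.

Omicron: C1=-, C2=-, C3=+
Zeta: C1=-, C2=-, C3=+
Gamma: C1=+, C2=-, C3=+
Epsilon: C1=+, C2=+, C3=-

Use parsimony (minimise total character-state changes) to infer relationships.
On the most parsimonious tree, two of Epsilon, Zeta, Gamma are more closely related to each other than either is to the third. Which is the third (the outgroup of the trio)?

Zeta

Character polarity is set by the outgroup: the derived state is whichever differs from the outgroup's state, so for C3 the derived state is '-', and for the remaining characters it is '+'.
C1 (derived state '+') is shared by Epsilon and Gamma — a synapomorphy uniting that clade.
C2 (derived state '+') is unique to Epsilon (autapomorphy; uninformative for grouping).
C3: derived state '-' in Epsilon only — an autapomorphy, so it tells us nothing about relationships among taxa.
Most parsimonious ingroup topology: (Zeta,(Gamma,Epsilon)).
Gamma and Epsilon share a more recent common ancestor with each other than either does with Zeta, so Zeta is the least closely related of the three.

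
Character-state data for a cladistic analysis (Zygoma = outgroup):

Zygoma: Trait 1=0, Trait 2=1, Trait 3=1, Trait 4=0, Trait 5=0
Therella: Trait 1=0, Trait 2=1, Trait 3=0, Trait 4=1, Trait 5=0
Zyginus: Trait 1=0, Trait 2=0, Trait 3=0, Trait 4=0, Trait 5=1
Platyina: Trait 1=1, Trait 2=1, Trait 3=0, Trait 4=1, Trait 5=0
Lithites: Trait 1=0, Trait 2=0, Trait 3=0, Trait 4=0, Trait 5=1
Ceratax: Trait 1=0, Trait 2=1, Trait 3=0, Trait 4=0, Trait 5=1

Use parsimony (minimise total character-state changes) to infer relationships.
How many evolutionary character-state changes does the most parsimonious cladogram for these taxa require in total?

5

Character polarity is set by the outgroup: the derived state is whichever differs from the outgroup's state, so for Trait 2, Trait 3 the derived state is '0', and for the remaining characters it is '1'.
Trait 1: derived state '1' in Platyina only — an autapomorphy, so it tells us nothing about relationships among taxa.
Trait 2: derived state '0' in Lithites and Zyginus only — synapomorphy for {Lithites, Zyginus}.
Trait 3 (derived state '0') is shared by all ingroup taxa — unites the whole ingroup.
Trait 4: derived state '1' in Platyina and Therella only — synapomorphy for {Platyina, Therella}.
Trait 5: derived state '1' in Ceratax, Lithites, and Zyginus only — synapomorphy for {Ceratax, Lithites, Zyginus}.
Most parsimonious ingroup topology: ((Therella,Platyina),((Zyginus,Lithites),Ceratax)).
Changes per character on this tree: Trait 1: 1; Trait 2: 1; Trait 3: 1; Trait 4: 1; Trait 5: 1.
Total = 5.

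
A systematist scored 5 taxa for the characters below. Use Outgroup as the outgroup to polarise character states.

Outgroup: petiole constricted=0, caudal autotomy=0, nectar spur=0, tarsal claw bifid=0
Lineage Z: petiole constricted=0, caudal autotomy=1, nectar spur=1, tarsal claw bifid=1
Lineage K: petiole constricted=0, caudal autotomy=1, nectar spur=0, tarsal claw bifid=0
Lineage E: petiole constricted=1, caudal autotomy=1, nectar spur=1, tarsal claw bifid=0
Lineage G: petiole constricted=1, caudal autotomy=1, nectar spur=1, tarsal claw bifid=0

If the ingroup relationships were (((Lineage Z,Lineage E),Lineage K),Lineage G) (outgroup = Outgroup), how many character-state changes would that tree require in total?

Map each character onto (((Lineage Z,Lineage E),Lineage K),Lineage G) (rooted by Outgroup) and count the minimum state changes it requires (Fitch parsimony):
petiole constricted: 2; caudal autotomy: 1; nectar spur: 2; tarsal claw bifid: 1.
Total tree length = 6.

6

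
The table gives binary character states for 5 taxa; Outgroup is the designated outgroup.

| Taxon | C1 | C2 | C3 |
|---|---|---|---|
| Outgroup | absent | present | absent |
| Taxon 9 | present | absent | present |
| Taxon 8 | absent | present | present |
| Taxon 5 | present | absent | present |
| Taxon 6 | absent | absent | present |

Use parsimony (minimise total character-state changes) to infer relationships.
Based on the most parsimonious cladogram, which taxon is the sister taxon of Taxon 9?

Character polarity is set by the outgroup: the derived state is whichever differs from the outgroup's state, so for C2 the derived state is 'absent', and for the remaining characters it is 'present'.
Only Taxon 5 and Taxon 9 show the derived state 'present' for C1, supporting them as a clade.
Only Taxon 5, Taxon 6, and Taxon 9 show the derived state 'absent' for C2, supporting them as a clade.
C3 (derived state 'present') is shared by all ingroup taxa — unites the whole ingroup.
Most parsimonious ingroup topology: (((Taxon 9,Taxon 5),Taxon 6),Taxon 8).
Taxon 9 and Taxon 5 form a cherry on this tree, so they are sister taxa.

Taxon 5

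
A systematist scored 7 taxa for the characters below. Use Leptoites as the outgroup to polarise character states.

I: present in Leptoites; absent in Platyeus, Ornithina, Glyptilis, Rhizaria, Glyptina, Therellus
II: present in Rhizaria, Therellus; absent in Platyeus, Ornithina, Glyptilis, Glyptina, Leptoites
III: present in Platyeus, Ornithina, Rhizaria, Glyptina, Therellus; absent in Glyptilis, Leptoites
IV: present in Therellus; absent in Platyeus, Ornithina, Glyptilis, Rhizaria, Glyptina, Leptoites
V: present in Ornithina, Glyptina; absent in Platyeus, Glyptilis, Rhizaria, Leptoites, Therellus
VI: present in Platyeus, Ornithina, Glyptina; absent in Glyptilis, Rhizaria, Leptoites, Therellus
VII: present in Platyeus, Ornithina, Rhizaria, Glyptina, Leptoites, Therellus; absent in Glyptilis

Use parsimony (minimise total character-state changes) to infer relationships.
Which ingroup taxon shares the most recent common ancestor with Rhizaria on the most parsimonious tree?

Therellus

Character polarity is set by the outgroup: the derived state is whichever differs from the outgroup's state, so for I, VII the derived state is 'absent', and for the remaining characters it is 'present'.
All ingroup taxa share the derived state 'absent' for I; it defines the ingroup but does not resolve relationships within it.
II: derived state 'present' in Rhizaria and Therellus only — synapomorphy for {Rhizaria, Therellus}.
Only Glyptina, Ornithina, Platyeus, Rhizaria, and Therellus show the derived state 'present' for III, supporting them as a clade.
IV: derived state 'present' in Therellus only — an autapomorphy, so it tells us nothing about relationships among taxa.
V (derived state 'present') is shared by Glyptina and Ornithina — a synapomorphy uniting that clade.
VI (derived state 'present') is shared by Glyptina, Ornithina, and Platyeus — a synapomorphy uniting that clade.
VII (derived state 'absent') is unique to Glyptilis (autapomorphy; uninformative for grouping).
Most parsimonious ingroup topology: ((((Ornithina,Glyptina),Platyeus),(Rhizaria,Therellus)),Glyptilis).
Rhizaria and Therellus form a cherry on this tree, so they are sister taxa.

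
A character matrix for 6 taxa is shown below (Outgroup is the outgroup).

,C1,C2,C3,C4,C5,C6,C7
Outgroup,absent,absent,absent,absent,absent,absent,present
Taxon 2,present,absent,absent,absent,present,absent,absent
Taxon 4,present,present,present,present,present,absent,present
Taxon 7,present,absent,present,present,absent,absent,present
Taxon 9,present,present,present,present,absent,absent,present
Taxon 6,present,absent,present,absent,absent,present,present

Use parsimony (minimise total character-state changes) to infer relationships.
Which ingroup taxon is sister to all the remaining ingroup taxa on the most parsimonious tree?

Taxon 2

Character polarity is set by the outgroup: the derived state is whichever differs from the outgroup's state, so for C7 the derived state is 'absent', and for the remaining characters it is 'present'.
C1 (derived state 'present') is shared by all ingroup taxa — unites the whole ingroup.
C2: derived state 'present' in Taxon 4 and Taxon 9 only — synapomorphy for {Taxon 4, Taxon 9}.
C3 (derived state 'present') is shared by Taxon 4, Taxon 6, Taxon 7, and Taxon 9 — a synapomorphy uniting that clade.
C4: derived state 'present' in Taxon 4, Taxon 7, and Taxon 9 only — synapomorphy for {Taxon 4, Taxon 7, Taxon 9}.
C5 groups Taxon 2 and Taxon 4, which is incompatible with the clades supported by the remaining characters; treating it as convergent (homoplasy) costs fewer steps than any alternative tree.
C6: derived state 'present' in Taxon 6 only — an autapomorphy, so it tells us nothing about relationships among taxa.
C7 (derived state 'absent') is unique to Taxon 2 (autapomorphy; uninformative for grouping).
Most parsimonious ingroup topology: ((((Taxon 4,Taxon 9),Taxon 7),Taxon 6),Taxon 2).
Taxon 2 is sister to the clade containing all other ingroup taxa, so it is the earliest-diverging (most basal) ingroup lineage.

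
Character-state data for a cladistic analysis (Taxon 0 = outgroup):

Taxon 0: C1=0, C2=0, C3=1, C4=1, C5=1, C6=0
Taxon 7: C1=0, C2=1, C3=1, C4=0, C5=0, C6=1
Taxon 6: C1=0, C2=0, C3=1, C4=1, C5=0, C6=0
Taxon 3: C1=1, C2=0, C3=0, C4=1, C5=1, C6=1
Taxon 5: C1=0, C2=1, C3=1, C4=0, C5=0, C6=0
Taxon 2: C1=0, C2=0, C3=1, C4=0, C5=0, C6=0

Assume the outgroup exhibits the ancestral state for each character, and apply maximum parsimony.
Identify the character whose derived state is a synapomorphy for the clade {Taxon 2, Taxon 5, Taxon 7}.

Character polarity is set by the outgroup: the derived state is whichever differs from the outgroup's state, so for C3, C4, C5 the derived state is '0', and for the remaining characters it is '1'.
C1: derived state '1' in Taxon 3 only — an autapomorphy, so it tells us nothing about relationships among taxa.
Only Taxon 5 and Taxon 7 show the derived state '1' for C2, supporting them as a clade.
C3 (derived state '0') is unique to Taxon 3 (autapomorphy; uninformative for grouping).
C4 (derived state '0') is shared by Taxon 2, Taxon 5, and Taxon 7 — a synapomorphy uniting that clade.
C5: derived state '0' in Taxon 2, Taxon 5, Taxon 6, and Taxon 7 only — synapomorphy for {Taxon 2, Taxon 5, Taxon 6, Taxon 7}.
C6 (state '1') occurs in Taxon 3 and Taxon 7 but conflicts with the nesting implied by the other characters — most parsimoniously interpreted as homoplasy.
Most parsimonious ingroup topology: ((((Taxon 7,Taxon 5),Taxon 2),Taxon 6),Taxon 3).
The clade {Taxon 2, Taxon 5, Taxon 7} is supported by C4: its derived state '0' occurs in exactly those taxa and in no other taxon (including the outgroup).

C4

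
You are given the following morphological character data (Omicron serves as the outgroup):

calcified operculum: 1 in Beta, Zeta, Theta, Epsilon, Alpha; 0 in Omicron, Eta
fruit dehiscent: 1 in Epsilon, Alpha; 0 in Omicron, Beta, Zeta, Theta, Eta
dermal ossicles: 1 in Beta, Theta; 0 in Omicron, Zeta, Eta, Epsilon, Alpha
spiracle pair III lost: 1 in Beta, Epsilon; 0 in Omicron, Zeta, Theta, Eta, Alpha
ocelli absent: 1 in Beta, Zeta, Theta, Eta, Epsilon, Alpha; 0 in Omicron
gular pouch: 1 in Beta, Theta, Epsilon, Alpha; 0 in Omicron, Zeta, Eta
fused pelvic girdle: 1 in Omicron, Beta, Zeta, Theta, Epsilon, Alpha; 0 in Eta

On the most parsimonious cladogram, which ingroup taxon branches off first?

Eta

Character polarity is set by the outgroup: the derived state is whichever differs from the outgroup's state, so for fused pelvic girdle the derived state is '0', and for the remaining characters it is '1'.
Only Alpha, Beta, Epsilon, Theta, and Zeta show the derived state '1' for calcified operculum, supporting them as a clade.
Only Alpha and Epsilon show the derived state '1' for fruit dehiscent, supporting them as a clade.
dermal ossicles (derived state '1') is shared by Beta and Theta — a synapomorphy uniting that clade.
spiracle pair III lost groups Beta and Epsilon, which is incompatible with the clades supported by the remaining characters; treating it as convergent (homoplasy) costs fewer steps than any alternative tree.
ocelli absent (derived state '1') is shared by all ingroup taxa — unites the whole ingroup.
gular pouch (derived state '1') is shared by Alpha, Beta, Epsilon, and Theta — a synapomorphy uniting that clade.
fused pelvic girdle (derived state '0') is unique to Eta (autapomorphy; uninformative for grouping).
Most parsimonious ingroup topology: ((((Beta,Theta),(Epsilon,Alpha)),Zeta),Eta).
Eta is sister to the clade containing all other ingroup taxa, so it is the earliest-diverging (most basal) ingroup lineage.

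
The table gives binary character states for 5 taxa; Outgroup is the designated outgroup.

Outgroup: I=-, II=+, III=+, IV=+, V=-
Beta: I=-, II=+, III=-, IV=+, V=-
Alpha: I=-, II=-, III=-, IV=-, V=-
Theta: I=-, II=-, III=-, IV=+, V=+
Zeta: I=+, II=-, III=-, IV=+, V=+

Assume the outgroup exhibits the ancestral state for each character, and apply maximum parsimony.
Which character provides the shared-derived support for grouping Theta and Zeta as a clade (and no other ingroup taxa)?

V

Character polarity is set by the outgroup: the derived state is whichever differs from the outgroup's state, so for II, III, IV the derived state is '-', and for the remaining characters it is '+'.
I: derived state '+' in Zeta only — an autapomorphy, so it tells us nothing about relationships among taxa.
II (derived state '-') is shared by Alpha, Theta, and Zeta — a synapomorphy uniting that clade.
All ingroup taxa share the derived state '-' for III; it defines the ingroup but does not resolve relationships within it.
IV: derived state '-' in Alpha only — an autapomorphy, so it tells us nothing about relationships among taxa.
V: derived state '+' in Theta and Zeta only — synapomorphy for {Theta, Zeta}.
Most parsimonious ingroup topology: (Beta,(Alpha,(Theta,Zeta))).
The clade {Theta, Zeta} is supported by V: its derived state '+' occurs in exactly those taxa and in no other taxon (including the outgroup).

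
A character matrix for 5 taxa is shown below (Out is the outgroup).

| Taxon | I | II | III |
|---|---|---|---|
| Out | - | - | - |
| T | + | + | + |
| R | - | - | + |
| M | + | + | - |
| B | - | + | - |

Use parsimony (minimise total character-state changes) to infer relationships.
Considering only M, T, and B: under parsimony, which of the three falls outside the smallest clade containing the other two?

The outgroup has state '-' for every character, so '+' is the derived state throughout.
I (derived state '+') is shared by M and T — a synapomorphy uniting that clade.
Only B, M, and T show the derived state '+' for II, supporting them as a clade.
III (state '+') occurs in R and T but conflicts with the nesting implied by the other characters — most parsimoniously interpreted as homoplasy.
Most parsimonious ingroup topology: (((T,M),B),R).
T and M share a more recent common ancestor with each other than either does with B, so B is the least closely related of the three.

B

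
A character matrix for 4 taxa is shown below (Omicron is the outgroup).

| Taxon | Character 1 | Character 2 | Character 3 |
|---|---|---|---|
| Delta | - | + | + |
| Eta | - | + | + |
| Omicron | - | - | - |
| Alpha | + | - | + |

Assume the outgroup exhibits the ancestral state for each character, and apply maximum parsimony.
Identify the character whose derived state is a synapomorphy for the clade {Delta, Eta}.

Character 2

The outgroup has state '-' for every character, so '+' is the derived state throughout.
Character 1: derived state '+' in Alpha only — an autapomorphy, so it tells us nothing about relationships among taxa.
Character 2 (derived state '+') is shared by Delta and Eta — a synapomorphy uniting that clade.
Character 3 (derived state '+') is shared by all ingroup taxa — unites the whole ingroup.
Most parsimonious ingroup topology: ((Eta,Delta),Alpha).
The clade {Delta, Eta} is supported by Character 2: its derived state '+' occurs in exactly those taxa and in no other taxon (including the outgroup).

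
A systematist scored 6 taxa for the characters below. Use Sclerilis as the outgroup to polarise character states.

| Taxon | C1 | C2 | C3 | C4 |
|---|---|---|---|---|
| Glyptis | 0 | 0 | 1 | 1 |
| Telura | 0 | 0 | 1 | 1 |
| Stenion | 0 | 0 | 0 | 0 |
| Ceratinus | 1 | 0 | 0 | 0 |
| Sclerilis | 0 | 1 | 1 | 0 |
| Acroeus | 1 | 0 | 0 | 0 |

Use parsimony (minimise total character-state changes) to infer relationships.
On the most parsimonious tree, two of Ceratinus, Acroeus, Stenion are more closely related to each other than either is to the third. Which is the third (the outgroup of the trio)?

Stenion

Character polarity is set by the outgroup: the derived state is whichever differs from the outgroup's state, so for C2, C3 the derived state is '0', and for the remaining characters it is '1'.
C1: derived state '1' in Acroeus and Ceratinus only — synapomorphy for {Acroeus, Ceratinus}.
C2 (derived state '0') is shared by all ingroup taxa — unites the whole ingroup.
Only Acroeus, Ceratinus, and Stenion show the derived state '0' for C3, supporting them as a clade.
Only Glyptis and Telura show the derived state '1' for C4, supporting them as a clade.
Most parsimonious ingroup topology: (((Ceratinus,Acroeus),Stenion),(Telura,Glyptis)).
Ceratinus and Acroeus share a more recent common ancestor with each other than either does with Stenion, so Stenion is the least closely related of the three.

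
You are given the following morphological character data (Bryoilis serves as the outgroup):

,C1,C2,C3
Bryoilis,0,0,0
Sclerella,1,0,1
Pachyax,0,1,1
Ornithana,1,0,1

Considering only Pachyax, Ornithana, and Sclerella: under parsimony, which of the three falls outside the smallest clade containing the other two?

Pachyax

The outgroup has state '0' for every character, so '1' is the derived state throughout.
C1: derived state '1' in Ornithana and Sclerella only — synapomorphy for {Ornithana, Sclerella}.
C2: derived state '1' in Pachyax only — an autapomorphy, so it tells us nothing about relationships among taxa.
All ingroup taxa share the derived state '1' for C3; it defines the ingroup but does not resolve relationships within it.
Most parsimonious ingroup topology: ((Sclerella,Ornithana),Pachyax).
Sclerella and Ornithana share a more recent common ancestor with each other than either does with Pachyax, so Pachyax is the least closely related of the three.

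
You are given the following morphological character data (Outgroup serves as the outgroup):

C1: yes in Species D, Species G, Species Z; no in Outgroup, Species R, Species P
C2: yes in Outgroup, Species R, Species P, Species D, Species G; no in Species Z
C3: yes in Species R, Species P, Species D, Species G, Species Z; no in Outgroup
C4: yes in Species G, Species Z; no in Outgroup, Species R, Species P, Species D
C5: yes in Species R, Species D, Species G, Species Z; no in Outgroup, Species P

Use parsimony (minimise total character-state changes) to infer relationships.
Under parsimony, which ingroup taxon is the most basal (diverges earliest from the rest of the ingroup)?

Species P

Character polarity is set by the outgroup: the derived state is whichever differs from the outgroup's state, so for C2 the derived state is 'no', and for the remaining characters it is 'yes'.
C1: derived state 'yes' in Species D, Species G, and Species Z only — synapomorphy for {Species D, Species G, Species Z}.
C2: derived state 'no' in Species Z only — an autapomorphy, so it tells us nothing about relationships among taxa.
All ingroup taxa share the derived state 'yes' for C3; it defines the ingroup but does not resolve relationships within it.
Only Species G and Species Z show the derived state 'yes' for C4, supporting them as a clade.
Only Species D, Species G, Species R, and Species Z show the derived state 'yes' for C5, supporting them as a clade.
Most parsimonious ingroup topology: ((Species R,(Species D,(Species G,Species Z))),Species P).
Species P is sister to the clade containing all other ingroup taxa, so it is the earliest-diverging (most basal) ingroup lineage.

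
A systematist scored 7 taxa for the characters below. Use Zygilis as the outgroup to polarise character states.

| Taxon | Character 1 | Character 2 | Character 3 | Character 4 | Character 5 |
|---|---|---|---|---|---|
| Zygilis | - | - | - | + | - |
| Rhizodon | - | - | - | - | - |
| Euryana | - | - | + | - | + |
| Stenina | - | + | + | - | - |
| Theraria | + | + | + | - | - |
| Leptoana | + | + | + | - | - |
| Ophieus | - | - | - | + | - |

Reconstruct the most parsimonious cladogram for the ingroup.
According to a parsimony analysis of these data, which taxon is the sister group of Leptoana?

Character polarity is set by the outgroup: the derived state is whichever differs from the outgroup's state, so for Character 4 the derived state is '-', and for the remaining characters it is '+'.
Character 1: derived state '+' in Leptoana and Theraria only — synapomorphy for {Leptoana, Theraria}.
Character 2: derived state '+' in Leptoana, Stenina, and Theraria only — synapomorphy for {Leptoana, Stenina, Theraria}.
Character 3 (derived state '+') is shared by Euryana, Leptoana, Stenina, and Theraria — a synapomorphy uniting that clade.
Character 4 (derived state '-') is shared by Euryana, Leptoana, Rhizodon, Stenina, and Theraria — a synapomorphy uniting that clade.
Character 5: derived state '+' in Euryana only — an autapomorphy, so it tells us nothing about relationships among taxa.
Most parsimonious ingroup topology: ((Rhizodon,(Euryana,(Stenina,(Theraria,Leptoana)))),Ophieus).
Leptoana and Theraria form a cherry on this tree, so they are sister taxa.

Theraria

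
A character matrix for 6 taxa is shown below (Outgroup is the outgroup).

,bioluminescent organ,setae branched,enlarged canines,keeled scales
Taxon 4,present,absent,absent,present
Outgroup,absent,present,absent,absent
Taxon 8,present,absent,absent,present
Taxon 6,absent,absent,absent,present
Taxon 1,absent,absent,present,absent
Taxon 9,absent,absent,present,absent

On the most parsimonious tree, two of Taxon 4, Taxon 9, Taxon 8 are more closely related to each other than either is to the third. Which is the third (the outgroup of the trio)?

Character polarity is set by the outgroup: the derived state is whichever differs from the outgroup's state, so for setae branched the derived state is 'absent', and for the remaining characters it is 'present'.
bioluminescent organ (derived state 'present') is shared by Taxon 4 and Taxon 8 — a synapomorphy uniting that clade.
setae branched (derived state 'absent') is shared by all ingroup taxa — unites the whole ingroup.
Only Taxon 1 and Taxon 9 show the derived state 'present' for enlarged canines, supporting them as a clade.
keeled scales (derived state 'present') is shared by Taxon 4, Taxon 6, and Taxon 8 — a synapomorphy uniting that clade.
Most parsimonious ingroup topology: (((Taxon 8,Taxon 4),Taxon 6),(Taxon 1,Taxon 9)).
Taxon 4 and Taxon 8 share a more recent common ancestor with each other than either does with Taxon 9, so Taxon 9 is the least closely related of the three.

Taxon 9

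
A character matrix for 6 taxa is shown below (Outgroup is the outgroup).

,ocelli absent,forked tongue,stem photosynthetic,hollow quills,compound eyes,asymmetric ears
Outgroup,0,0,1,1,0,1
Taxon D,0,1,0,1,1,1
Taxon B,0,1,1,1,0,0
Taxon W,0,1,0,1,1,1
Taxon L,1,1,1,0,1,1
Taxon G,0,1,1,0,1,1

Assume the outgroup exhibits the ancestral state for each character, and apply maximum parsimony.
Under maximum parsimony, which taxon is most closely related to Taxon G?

Character polarity is set by the outgroup: the derived state is whichever differs from the outgroup's state, so for stem photosynthetic, hollow quills, asymmetric ears the derived state is '0', and for the remaining characters it is '1'.
ocelli absent: derived state '1' in Taxon L only — an autapomorphy, so it tells us nothing about relationships among taxa.
All ingroup taxa share the derived state '1' for forked tongue; it defines the ingroup but does not resolve relationships within it.
Only Taxon D and Taxon W show the derived state '0' for stem photosynthetic, supporting them as a clade.
hollow quills (derived state '0') is shared by Taxon G and Taxon L — a synapomorphy uniting that clade.
compound eyes (derived state '1') is shared by Taxon D, Taxon G, Taxon L, and Taxon W — a synapomorphy uniting that clade.
asymmetric ears: derived state '0' in Taxon B only — an autapomorphy, so it tells us nothing about relationships among taxa.
Most parsimonious ingroup topology: (((Taxon D,Taxon W),(Taxon L,Taxon G)),Taxon B).
Taxon G and Taxon L form a cherry on this tree, so they are sister taxa.

Taxon L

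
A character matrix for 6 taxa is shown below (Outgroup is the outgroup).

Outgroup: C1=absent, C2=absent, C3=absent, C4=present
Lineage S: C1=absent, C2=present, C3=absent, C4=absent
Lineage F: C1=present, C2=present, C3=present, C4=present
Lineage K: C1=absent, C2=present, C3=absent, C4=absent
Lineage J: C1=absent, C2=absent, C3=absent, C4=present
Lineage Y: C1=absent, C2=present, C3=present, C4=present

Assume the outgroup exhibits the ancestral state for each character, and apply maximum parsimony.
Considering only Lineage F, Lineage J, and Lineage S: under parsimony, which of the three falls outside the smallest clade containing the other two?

Lineage J

Character polarity is set by the outgroup: the derived state is whichever differs from the outgroup's state, so for C4 the derived state is 'absent', and for the remaining characters it is 'present'.
C1: derived state 'present' in Lineage F only — an autapomorphy, so it tells us nothing about relationships among taxa.
C2 (derived state 'present') is shared by Lineage F, Lineage K, Lineage S, and Lineage Y — a synapomorphy uniting that clade.
Only Lineage F and Lineage Y show the derived state 'present' for C3, supporting them as a clade.
C4 (derived state 'absent') is shared by Lineage K and Lineage S — a synapomorphy uniting that clade.
Most parsimonious ingroup topology: (((Lineage S,Lineage K),(Lineage F,Lineage Y)),Lineage J).
Lineage S and Lineage F share a more recent common ancestor with each other than either does with Lineage J, so Lineage J is the least closely related of the three.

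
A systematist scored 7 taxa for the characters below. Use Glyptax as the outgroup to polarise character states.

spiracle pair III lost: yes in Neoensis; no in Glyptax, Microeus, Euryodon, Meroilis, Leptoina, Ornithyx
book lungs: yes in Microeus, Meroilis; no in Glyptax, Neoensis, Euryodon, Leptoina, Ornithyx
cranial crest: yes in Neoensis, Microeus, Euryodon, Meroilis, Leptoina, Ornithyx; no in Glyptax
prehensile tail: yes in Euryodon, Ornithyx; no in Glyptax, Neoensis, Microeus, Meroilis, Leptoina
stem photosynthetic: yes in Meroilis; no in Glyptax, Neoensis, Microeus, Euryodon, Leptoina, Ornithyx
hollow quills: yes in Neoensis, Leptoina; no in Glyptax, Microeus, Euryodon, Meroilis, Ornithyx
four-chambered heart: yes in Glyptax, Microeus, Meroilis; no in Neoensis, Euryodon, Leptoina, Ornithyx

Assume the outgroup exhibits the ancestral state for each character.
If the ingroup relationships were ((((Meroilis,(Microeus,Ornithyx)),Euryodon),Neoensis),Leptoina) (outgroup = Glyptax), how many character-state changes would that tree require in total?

Map each character onto ((((Meroilis,(Microeus,Ornithyx)),Euryodon),Neoensis),Leptoina) (rooted by Glyptax) and count the minimum state changes it requires (Fitch parsimony):
spiracle pair III lost: 1; book lungs: 2; cranial crest: 1; prehensile tail: 2; stem photosynthetic: 1; hollow quills: 2; four-chambered heart: 3.
Total tree length = 12.

12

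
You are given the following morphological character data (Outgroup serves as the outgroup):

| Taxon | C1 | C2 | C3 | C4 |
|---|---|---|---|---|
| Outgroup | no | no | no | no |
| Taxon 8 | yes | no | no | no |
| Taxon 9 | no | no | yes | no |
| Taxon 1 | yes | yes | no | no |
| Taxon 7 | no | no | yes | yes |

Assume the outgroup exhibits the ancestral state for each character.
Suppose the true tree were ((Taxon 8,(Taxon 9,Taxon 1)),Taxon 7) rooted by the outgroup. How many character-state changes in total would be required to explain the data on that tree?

6

Map each character onto ((Taxon 8,(Taxon 9,Taxon 1)),Taxon 7) (rooted by Outgroup) and count the minimum state changes it requires (Fitch parsimony):
C1: 2; C2: 1; C3: 2; C4: 1.
Total tree length = 6.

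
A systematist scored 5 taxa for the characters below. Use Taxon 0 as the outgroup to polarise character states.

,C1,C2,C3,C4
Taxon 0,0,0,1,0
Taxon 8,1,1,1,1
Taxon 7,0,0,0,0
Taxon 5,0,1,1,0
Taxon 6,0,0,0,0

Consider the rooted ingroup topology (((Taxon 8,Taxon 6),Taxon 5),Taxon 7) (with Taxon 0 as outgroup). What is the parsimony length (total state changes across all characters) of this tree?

Map each character onto (((Taxon 8,Taxon 6),Taxon 5),Taxon 7) (rooted by Taxon 0) and count the minimum state changes it requires (Fitch parsimony):
C1: 1; C2: 2; C3: 2; C4: 1.
Total tree length = 6.

6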